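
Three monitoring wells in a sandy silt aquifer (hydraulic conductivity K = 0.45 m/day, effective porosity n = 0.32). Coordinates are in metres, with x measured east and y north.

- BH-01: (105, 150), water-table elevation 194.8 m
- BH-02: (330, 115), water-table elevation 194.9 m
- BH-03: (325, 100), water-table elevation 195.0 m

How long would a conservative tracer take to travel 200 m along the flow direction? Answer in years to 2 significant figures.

Three-point gradient (reference BH-01): Δ to BH-02 = (225, -35, +0.1), Δ to BH-03 = (220, -50, +0.2).
∂h/∂x = -0.0005634, ∂h/∂y = -0.006479 (det = -3550).
|∇h| = √(-0.0005634² + -0.006479²) = 0.006503
Seepage velocity v = K·i/n = 0.45 × 0.006503 / 0.32 = 0.009145 m/day.
t = 200 / 0.009145 = 2.187e+04 days = 59.9 years.

60 years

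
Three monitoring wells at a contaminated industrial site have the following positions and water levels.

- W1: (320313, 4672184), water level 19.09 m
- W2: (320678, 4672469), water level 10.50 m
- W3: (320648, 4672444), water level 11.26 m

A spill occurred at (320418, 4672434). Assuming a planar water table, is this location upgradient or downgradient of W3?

downgradient

Three-point gradient (reference W1): Δ to W2 = (365, 285, -8.59), Δ to W3 = (335, 260, -7.83).
∂h/∂x = +0.003217, ∂h/∂y = -0.03426 (det = -575).
Head at (320418, 4672434) = 19.09 + (+0.003217)·(105) + (-0.03426)·(250) = 10.86 m.
That is lower than the 11.26 m at W3, so the point is downgradient.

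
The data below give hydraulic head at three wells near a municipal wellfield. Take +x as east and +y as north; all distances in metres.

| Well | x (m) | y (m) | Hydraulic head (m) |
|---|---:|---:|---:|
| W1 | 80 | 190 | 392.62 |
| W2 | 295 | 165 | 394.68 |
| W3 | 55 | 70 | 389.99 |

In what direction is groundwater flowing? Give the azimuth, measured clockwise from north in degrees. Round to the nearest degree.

Differences from W1: to W2 (Δx, Δy, Δh) = (215, -25, +2.06); to W3 = (-25, -120, -2.63).
Solve a·Δx + b·Δy = Δh: det = 215·(-120) − (-25)·(-25) = -26425.
∂h/∂x = [(+2.06)·(-120) − (-2.63)·(-25)] / -26425 = +0.01184
∂h/∂y = [215·(-2.63) − (-25)·(+2.06)] / -26425 = +0.01945
Flow direction (−∇h) has components (-0.01184 E, -0.01945 N).
Azimuth = atan2(E, N) = atan2(-0.01184, -0.01945) = 211.3° ≈ 211°.

211°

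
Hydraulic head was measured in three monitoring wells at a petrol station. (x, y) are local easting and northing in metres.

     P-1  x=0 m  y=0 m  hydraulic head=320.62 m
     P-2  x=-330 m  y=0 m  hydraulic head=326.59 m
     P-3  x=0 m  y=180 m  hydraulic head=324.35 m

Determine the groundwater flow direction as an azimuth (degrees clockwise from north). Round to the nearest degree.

139°

∂h/∂x = (326.59 − 320.62) / (-330 − 0) = -0.01809
∂h/∂y = (324.35 − 320.62) / (180 − 0) = +0.02072
Flow direction (−∇h) has components (+0.01809 E, -0.02072 N).
Azimuth = atan2(E, N) = atan2(+0.01809, -0.02072) = 138.9° ≈ 139°.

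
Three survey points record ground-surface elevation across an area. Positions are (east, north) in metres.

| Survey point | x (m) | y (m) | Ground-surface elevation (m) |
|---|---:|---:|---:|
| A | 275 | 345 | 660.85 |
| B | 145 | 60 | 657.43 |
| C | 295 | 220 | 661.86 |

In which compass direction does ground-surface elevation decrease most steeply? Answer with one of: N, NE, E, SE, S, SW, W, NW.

W

Differences from A: to B (Δx, Δy, Δh) = (-130, -285, -3.42); to C = (20, -125, +1.01).
Determinant of the coordinate differences = (-130)·(-125) − 20·(-285) = 21950.
∂z/∂x = [(-3.42)·(-125) − (+1.01)·(-285)] / 21950 = +0.03259
∂z/∂y = [(-130)·(+1.01) − 20·(-3.42)] / 21950 = -0.002866
Steepest decrease is along −∇f = (-0.03259 E, +0.002866 N) → west.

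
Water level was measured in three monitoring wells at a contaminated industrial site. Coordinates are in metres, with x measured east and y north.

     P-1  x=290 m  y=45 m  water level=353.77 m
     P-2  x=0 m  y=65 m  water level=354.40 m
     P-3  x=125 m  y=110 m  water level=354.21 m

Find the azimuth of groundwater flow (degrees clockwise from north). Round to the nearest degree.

Taking P-1 as reference: P-2−P-1 = (-290, 20, +0.63); P-3−P-1 = (-165, 65, +0.44).
Solve a·Δx + b·Δy = Δh: det = (-290)·65 − (-165)·20 = -15550.
∂h/∂x = [(+0.63)·65 − (+0.44)·20] / -15550 = -0.002068
∂h/∂y = [(-290)·(+0.44) − (-165)·(+0.63)] / -15550 = +0.001521
Flow direction (−∇h) has components (+0.002068 E, -0.001521 N).
Azimuth = atan2(E, N) = atan2(+0.002068, -0.001521) = 126.3° ≈ 126°.

126°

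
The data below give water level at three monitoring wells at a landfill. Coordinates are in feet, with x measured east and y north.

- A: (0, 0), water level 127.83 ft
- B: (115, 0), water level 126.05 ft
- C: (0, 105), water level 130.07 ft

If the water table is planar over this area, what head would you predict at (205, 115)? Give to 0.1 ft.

∂h/∂x = (126.05 − 127.83) / (115 − 0) = -0.01548
∂h/∂y = (130.07 − 127.83) / (105 − 0) = +0.02133
h(205, 115) = 127.83 + (-0.01548)·(205) + (+0.02133)·(115) = 127.83 -3.173 +2.453 = 127.110 ft.

127.1 ft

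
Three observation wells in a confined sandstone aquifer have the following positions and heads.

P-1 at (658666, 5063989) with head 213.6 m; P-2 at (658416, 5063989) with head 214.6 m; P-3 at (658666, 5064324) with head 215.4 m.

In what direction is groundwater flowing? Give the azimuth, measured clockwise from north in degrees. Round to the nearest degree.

143°

∂h/∂x = (214.6 − 213.6) / (658416 − 658666) = -0.004000
∂h/∂y = (215.4 − 213.6) / (5064324 − 5063989) = +0.005373
Flow direction (−∇h) has components (+0.004000 E, -0.005373 N).
Azimuth = atan2(E, N) = atan2(+0.004000, -0.005373) = 143.3° ≈ 143°.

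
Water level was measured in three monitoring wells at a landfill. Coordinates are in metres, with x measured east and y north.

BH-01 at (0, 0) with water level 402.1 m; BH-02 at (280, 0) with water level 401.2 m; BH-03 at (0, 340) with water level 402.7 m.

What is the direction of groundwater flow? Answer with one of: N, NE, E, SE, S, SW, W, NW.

∂h/∂x = (401.2 − 402.1) / (280 − 0) = -0.003214
∂h/∂y = (402.7 − 402.1) / (340 − 0) = +0.001765
Flow = −∇h = (+0.003214 east, -0.001765 north), which points southeast.

SE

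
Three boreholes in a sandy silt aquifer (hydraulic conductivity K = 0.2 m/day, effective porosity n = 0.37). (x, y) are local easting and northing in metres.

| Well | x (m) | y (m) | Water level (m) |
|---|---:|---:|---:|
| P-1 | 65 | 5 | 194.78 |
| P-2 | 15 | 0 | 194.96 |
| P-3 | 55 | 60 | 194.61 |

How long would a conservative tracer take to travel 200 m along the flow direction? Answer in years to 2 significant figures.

Taking P-1 as reference: P-2−P-1 = (-50, -5, +0.18); P-3−P-1 = (-10, 55, -0.17).
Determinant of the coordinate differences = (-50)·55 − (-10)·(-5) = -2800.
∂h/∂x = [(+0.18)·55 − (-0.17)·(-5)] / -2800 = -0.003232
∂h/∂y = [(-50)·(-0.17) − (-10)·(+0.18)] / -2800 = -0.003679
|∇h| = √(-0.003232² + -0.003679²) = 0.004897
Seepage velocity v = K·i/n = 0.2 × 0.004897 / 0.37 = 0.002647 m/day.
t = 200 / 0.002647 = 7.556e+04 days = 207 years.

210 years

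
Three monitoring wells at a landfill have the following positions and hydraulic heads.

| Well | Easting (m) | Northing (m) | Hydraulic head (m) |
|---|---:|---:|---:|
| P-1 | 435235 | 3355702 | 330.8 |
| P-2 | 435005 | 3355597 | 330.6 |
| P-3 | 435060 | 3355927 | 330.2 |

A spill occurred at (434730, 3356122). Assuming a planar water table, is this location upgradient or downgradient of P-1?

Differences from P-1: to P-2 (Δx, Δy, Δh) = (-230, -105, -0.2); to P-3 = (-175, 225, -0.6).
Determinant of the coordinate differences = (-230)·225 − (-175)·(-105) = -70125.
∂h/∂x = [(-0.2)·225 − (-0.6)·(-105)] / -70125 = +0.001540
∂h/∂y = [(-230)·(-0.6) − (-175)·(-0.2)] / -70125 = -0.001469
Head at (434730, 3356122) = 330.8 + (+0.001540)·(-505) + (-0.001469)·(420) = 329.41 m.
That is lower than the 330.8 m at P-1, so the point is downgradient.

downgradient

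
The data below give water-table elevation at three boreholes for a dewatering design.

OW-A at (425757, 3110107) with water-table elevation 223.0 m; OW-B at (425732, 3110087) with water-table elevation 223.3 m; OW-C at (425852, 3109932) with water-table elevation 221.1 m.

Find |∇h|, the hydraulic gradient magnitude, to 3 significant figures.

0.0147

Differences from OW-A: to OW-B (Δx, Δy, Δh) = (-25, -20, +0.3); to OW-C = (95, -175, -1.9).
Solve a·Δx + b·Δy = Δh: det = (-25)·(-175) − 95·(-20) = 6275.
∂h/∂x = [(+0.3)·(-175) − (-1.9)·(-20)] / 6275 = -0.01442
∂h/∂y = [(-25)·(-1.9) − 95·(+0.3)] / 6275 = +0.003028
|∇h| = √(-0.01442² + 0.003028²) = 0.01473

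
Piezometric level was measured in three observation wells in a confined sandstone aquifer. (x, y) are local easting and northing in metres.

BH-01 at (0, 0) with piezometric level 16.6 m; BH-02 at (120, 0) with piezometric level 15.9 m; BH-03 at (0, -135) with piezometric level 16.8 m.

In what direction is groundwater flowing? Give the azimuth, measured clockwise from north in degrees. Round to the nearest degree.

∂h/∂x = (15.9 − 16.6) / (120 − 0) = -0.005833
∂h/∂y = (16.8 − 16.6) / (-135 − 0) = -0.001481
Flow direction (−∇h) has components (+0.005833 E, +0.001481 N).
Azimuth = atan2(E, N) = atan2(+0.005833, +0.001481) = 75.7° ≈ 076°.

076°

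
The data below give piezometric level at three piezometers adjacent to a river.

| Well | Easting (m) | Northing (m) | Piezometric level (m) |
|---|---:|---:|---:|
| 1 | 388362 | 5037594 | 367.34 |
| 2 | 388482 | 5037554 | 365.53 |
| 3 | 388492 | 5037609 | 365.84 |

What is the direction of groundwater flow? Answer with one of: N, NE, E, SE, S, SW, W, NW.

Three-point gradient (reference 1): Δ to 2 = (120, -40, -1.81), Δ to 3 = (130, 15, -1.50).
∂h/∂x = -0.01245, ∂h/∂y = +0.007900 (det = 7000).
Flow = −∇h = (+0.01245 east, -0.007900 north), which points southeast.

SE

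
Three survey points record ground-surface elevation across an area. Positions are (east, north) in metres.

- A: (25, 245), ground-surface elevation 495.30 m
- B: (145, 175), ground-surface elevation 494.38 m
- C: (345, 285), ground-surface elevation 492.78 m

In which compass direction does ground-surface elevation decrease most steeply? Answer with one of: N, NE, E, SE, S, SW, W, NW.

With z = a·x + b·y + c and A as origin, the differences give:
  120·a + (-70)·b = -0.92
  320·a + 40·b = -2.52
Eliminate b (×40 and ×(-70), subtract): 27200·a = -213.200 → a = ∂z/∂x = -0.007838
Back-substitute: b = ∂z/∂y = -0.0002941.
Steepest decrease is along −∇f = (+0.007838 E, +0.0002941 N) → east.

E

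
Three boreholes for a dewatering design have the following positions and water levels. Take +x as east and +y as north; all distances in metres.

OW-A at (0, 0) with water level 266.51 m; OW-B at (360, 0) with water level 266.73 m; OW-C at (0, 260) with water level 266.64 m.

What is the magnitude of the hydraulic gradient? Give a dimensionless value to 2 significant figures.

∂h/∂x = (266.73 − 266.51) / (360 − 0) = +0.0006111
∂h/∂y = (266.64 − 266.51) / (260 − 0) = +0.0005000
|∇h| = √(0.0006111² + 0.0005000²) = 0.0007896

0.00079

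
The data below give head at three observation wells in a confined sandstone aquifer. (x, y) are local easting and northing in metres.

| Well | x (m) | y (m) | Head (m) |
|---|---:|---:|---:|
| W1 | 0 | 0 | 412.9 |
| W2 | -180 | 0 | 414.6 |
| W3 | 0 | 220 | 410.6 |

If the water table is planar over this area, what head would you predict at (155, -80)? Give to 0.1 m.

412.3 m

∂h/∂x = (414.6 − 412.9) / (-180 − 0) = -0.009444
∂h/∂y = (410.6 − 412.9) / (220 − 0) = -0.01045
h(155, -80) = 412.9 + (-0.009444)·(155) + (-0.01045)·(-80) = 412.9 -1.464 +0.836 = 412.272 m.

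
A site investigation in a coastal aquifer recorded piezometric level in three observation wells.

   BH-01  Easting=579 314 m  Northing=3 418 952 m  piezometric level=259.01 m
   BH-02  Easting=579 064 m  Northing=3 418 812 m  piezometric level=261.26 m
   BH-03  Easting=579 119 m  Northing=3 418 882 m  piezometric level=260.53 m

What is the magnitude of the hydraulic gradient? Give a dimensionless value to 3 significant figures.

Differences from BH-01: to BH-02 (Δx, Δy, Δh) = (-250, -140, +2.25); to BH-03 = (-195, -70, +1.52).
Solve a·Δx + b·Δy = Δh: det = (-250)·(-70) − (-195)·(-140) = -9800.
∂h/∂x = [(+2.25)·(-70) − (+1.52)·(-140)] / -9800 = -0.005643
∂h/∂y = [(-250)·(+1.52) − (-195)·(+2.25)] / -9800 = -0.005995
|∇h| = √(-0.005643² + -0.005995²) = 0.008233

0.00823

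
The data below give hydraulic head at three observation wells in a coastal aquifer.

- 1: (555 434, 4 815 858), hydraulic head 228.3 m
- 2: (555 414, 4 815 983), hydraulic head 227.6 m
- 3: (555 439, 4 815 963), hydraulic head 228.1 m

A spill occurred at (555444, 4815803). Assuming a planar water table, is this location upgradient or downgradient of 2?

upgradient

Taking 1 as reference: 2−1 = (-20, 125, -0.7); 3−1 = (5, 105, -0.2).
Solve a·Δx + b·Δy = Δh: det = (-20)·105 − 5·125 = -2725.
∂h/∂x = [(-0.7)·105 − (-0.2)·125] / -2725 = +0.01780
∂h/∂y = [(-20)·(-0.2) − 5·(-0.7)] / -2725 = -0.002752
Head at (555444, 4815803) = 228.3 + (+0.01780)·(10) + (-0.002752)·(-55) = 228.63 m.
That is higher than the 227.6 m at 2, so the point is upgradient.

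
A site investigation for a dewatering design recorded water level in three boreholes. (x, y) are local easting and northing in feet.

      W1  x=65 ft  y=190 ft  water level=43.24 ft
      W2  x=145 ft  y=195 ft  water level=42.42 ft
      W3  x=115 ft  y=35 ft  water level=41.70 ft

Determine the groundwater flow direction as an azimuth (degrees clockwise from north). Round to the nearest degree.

121°

Taking W1 as reference: W2−W1 = (80, 5, -0.82); W3−W1 = (50, -155, -1.54).
Determinant of the coordinate differences = 80·(-155) − 50·5 = -12650.
∂h/∂x = [(-0.82)·(-155) − (-1.54)·5] / -12650 = -0.01066
∂h/∂y = [80·(-1.54) − 50·(-0.82)] / -12650 = +0.006498
Flow direction (−∇h) has components (+0.01066 E, -0.006498 N).
Azimuth = atan2(E, N) = atan2(+0.01066, -0.006498) = 121.4° ≈ 121°.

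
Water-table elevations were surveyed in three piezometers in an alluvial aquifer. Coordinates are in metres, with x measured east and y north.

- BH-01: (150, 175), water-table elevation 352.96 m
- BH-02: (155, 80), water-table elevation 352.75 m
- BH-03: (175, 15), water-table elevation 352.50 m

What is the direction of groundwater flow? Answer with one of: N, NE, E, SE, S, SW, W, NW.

Taking BH-01 as reference: BH-02−BH-01 = (5, -95, -0.21); BH-03−BH-01 = (25, -160, -0.46).
Determinant of the coordinate differences = 5·(-160) − 25·(-95) = 1575.
∂h/∂x = [(-0.21)·(-160) − (-0.46)·(-95)] / 1575 = -0.006413
∂h/∂y = [5·(-0.46) − 25·(-0.21)] / 1575 = +0.001873
Flow = −∇h = (+0.006413 east, -0.001873 north), which points east.

E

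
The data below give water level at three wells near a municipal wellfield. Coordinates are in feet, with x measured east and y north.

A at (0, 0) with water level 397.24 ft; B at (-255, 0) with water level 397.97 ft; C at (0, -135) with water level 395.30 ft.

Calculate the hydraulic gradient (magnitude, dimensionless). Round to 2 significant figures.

0.015

∂h/∂x = (397.97 − 397.24) / (-255 − 0) = -0.002863
∂h/∂y = (395.30 − 397.24) / (-135 − 0) = +0.01437
|∇h| = √(-0.002863² + 0.01437²) = 0.01465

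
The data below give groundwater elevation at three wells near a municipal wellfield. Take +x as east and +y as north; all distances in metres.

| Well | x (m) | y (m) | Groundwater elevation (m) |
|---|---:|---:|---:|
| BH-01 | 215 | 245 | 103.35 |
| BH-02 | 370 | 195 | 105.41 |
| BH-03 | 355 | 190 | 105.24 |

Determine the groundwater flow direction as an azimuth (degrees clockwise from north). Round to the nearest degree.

Three-point gradient (reference BH-01): Δ to BH-02 = (155, -50, +2.06), Δ to BH-03 = (140, -55, +1.89).
∂h/∂x = +0.01233, ∂h/∂y = -0.002984 (det = -1525).
Flow direction (−∇h) has components (-0.01233 E, +0.002984 N).
Azimuth = atan2(E, N) = atan2(-0.01233, +0.002984) = 283.6° ≈ 284°.

284°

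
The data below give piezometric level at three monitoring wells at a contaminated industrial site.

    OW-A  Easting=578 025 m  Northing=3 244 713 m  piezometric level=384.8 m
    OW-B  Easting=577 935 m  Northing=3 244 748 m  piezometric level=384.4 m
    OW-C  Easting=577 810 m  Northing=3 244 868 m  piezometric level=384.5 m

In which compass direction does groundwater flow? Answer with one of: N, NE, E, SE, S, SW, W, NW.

SW

Differences from OW-A: to OW-B (Δx, Δy, Δh) = (-90, 35, -0.4); to OW-C = (-215, 155, -0.3).
Determinant of the coordinate differences = (-90)·155 − (-215)·35 = -6425.
∂h/∂x = [(-0.4)·155 − (-0.3)·35] / -6425 = +0.008016
∂h/∂y = [(-90)·(-0.3) − (-215)·(-0.4)] / -6425 = +0.009183
Flow = −∇h = (-0.008016 east, -0.009183 north), which points southwest.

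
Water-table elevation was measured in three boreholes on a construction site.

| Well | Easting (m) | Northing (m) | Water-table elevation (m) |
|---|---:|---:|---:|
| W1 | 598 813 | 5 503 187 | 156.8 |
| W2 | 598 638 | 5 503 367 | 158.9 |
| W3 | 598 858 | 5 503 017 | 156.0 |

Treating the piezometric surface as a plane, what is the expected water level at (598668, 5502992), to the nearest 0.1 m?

157.8 m

Taking W1 as reference: W2−W1 = (-175, 180, +2.1); W3−W1 = (45, -170, -0.8).
Solve a·Δx + b·Δy = Δh: det = (-175)·(-170) − 45·180 = 21650.
∂h/∂x = [(+2.1)·(-170) − (-0.8)·180] / 21650 = -0.009838
∂h/∂y = [(-175)·(-0.8) − 45·(+2.1)] / 21650 = +0.002102
h(598668, 5502992) = 156.8 + (-0.009838)·(-145) + (+0.002102)·(-195) = 156.8 +1.427 -0.410 = 157.817 m.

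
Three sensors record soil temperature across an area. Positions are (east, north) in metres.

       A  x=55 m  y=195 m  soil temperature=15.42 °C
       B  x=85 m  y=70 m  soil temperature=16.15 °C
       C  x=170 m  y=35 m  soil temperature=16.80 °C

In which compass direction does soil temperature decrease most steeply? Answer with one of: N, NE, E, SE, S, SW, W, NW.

Three-point gradient (reference A): Δ to B = (30, -125, +0.73), Δ to C = (115, -160, +1.38).
∂T/∂x = +0.005817, ∂T/∂y = -0.004444 (det = 9575).
Steepest decrease is along −∇f = (-0.005817 E, +0.004444 N) → northwest.

NW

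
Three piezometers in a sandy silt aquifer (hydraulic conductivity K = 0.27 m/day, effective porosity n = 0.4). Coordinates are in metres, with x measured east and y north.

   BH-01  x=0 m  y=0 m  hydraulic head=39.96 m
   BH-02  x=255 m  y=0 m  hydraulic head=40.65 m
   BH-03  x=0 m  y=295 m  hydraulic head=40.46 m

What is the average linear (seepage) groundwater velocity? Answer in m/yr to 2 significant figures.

0.79 m/yr

∂h/∂x = (40.65 − 39.96) / (255 − 0) = +0.002706
∂h/∂y = (40.46 − 39.96) / (295 − 0) = +0.001695
|∇h| = √(0.002706² + 0.001695²) = 0.003193
Seepage velocity v = K·i/n = 0.27 × 0.003193 / 0.4 = 0.002155 m/day = 0.7871 m/yr.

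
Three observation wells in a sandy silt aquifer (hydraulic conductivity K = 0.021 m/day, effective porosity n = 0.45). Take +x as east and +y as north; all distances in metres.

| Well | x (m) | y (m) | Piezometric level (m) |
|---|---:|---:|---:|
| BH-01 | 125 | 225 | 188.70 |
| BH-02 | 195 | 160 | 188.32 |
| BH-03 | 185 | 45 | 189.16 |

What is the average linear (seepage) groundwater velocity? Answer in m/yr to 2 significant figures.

Taking BH-01 as reference: BH-02−BH-01 = (70, -65, -0.38); BH-03−BH-01 = (60, -180, +0.46).
Solve a·Δx + b·Δy = Δh: det = 70·(-180) − 60·(-65) = -8700.
∂h/∂x = [(-0.38)·(-180) − (+0.46)·(-65)] / -8700 = -0.01130
∂h/∂y = [70·(+0.46) − 60·(-0.38)] / -8700 = -0.006322
|∇h| = √(-0.01130² + -0.006322²) = 0.01295
Seepage velocity v = K·i/n = 0.021 × 0.01295 / 0.45 = 0.0006043 m/day = 0.2207 m/yr.

0.22 m/yr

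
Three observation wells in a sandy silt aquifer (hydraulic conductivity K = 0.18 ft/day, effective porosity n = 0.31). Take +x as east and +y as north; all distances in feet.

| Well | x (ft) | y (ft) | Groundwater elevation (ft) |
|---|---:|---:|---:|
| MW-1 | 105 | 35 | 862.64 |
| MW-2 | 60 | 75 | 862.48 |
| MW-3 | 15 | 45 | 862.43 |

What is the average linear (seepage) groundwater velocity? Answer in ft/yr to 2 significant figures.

Differences from MW-1: to MW-2 (Δx, Δy, Δh) = (-45, 40, -0.16); to MW-3 = (-90, 10, -0.21).
Determinant of the coordinate differences = (-45)·10 − (-90)·40 = 3150.
∂h/∂x = [(-0.16)·10 − (-0.21)·40] / 3150 = +0.002159
∂h/∂y = [(-45)·(-0.21) − (-90)·(-0.16)] / 3150 = -0.001571
|∇h| = √(0.002159² + -0.001571²) = 0.00267
Seepage velocity v = K·i/n = 0.18 × 0.00267 / 0.31 = 0.00155 ft/day = 0.5661 ft/yr.

0.57 ft/yr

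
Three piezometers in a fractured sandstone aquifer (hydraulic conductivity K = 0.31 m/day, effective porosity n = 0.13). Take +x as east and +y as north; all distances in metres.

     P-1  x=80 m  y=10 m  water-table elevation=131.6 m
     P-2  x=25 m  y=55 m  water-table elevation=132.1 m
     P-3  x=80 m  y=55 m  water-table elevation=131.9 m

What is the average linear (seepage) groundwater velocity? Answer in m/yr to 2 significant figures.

6.6 m/yr

Differences from P-1: to P-2 (Δx, Δy, Δh) = (-55, 45, +0.5); to P-3 = (0, 45, +0.3).
Solve a·Δx + b·Δy = Δh: det = (-55)·45 − 0·45 = -2475.
∂h/∂x = [(+0.5)·45 − (+0.3)·45] / -2475 = -0.003636
∂h/∂y = [(-55)·(+0.3) − 0·(+0.5)] / -2475 = +0.006667
|∇h| = √(-0.003636² + 0.006667²) = 0.007594
Seepage velocity v = K·i/n = 0.31 × 0.007594 / 0.13 = 0.01811 m/day = 6.615 m/yr.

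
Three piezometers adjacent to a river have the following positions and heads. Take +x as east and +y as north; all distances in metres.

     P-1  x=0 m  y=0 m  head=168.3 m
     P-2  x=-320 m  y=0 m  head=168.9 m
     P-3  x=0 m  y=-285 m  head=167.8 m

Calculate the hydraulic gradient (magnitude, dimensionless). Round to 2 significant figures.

∂h/∂x = (168.9 − 168.3) / (-320 − 0) = -0.001875
∂h/∂y = (167.8 − 168.3) / (-285 − 0) = +0.001754
|∇h| = √(-0.001875² + 0.001754²) = 0.002568

0.0026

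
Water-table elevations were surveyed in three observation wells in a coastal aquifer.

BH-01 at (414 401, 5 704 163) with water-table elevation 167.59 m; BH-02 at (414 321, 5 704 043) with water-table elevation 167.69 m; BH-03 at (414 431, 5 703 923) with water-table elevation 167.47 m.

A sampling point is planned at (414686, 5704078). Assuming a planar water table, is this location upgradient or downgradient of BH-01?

downgradient

Taking BH-01 as reference: BH-02−BH-01 = (-80, -120, +0.10); BH-03−BH-01 = (30, -240, -0.12).
Determinant of the coordinate differences = (-80)·(-240) − 30·(-120) = 22800.
∂h/∂x = [(+0.10)·(-240) − (-0.12)·(-120)] / 22800 = -0.001684
∂h/∂y = [(-80)·(-0.12) − 30·(+0.10)] / 22800 = +0.0002895
Head at (414686, 5704078) = 167.59 + (-0.001684)·(285) + (+0.0002895)·(-85) = 167.09 m.
That is lower than the 167.59 m at BH-01, so the point is downgradient.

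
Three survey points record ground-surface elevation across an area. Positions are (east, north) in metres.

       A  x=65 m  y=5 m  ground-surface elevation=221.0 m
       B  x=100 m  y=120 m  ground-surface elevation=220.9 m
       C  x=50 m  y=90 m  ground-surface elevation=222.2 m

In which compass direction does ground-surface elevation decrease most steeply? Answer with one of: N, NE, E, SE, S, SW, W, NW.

E

With z = a·x + b·y + c and A as origin, the differences give:
  35·a + 115·b = -0.1
  (-15)·a + 85·b = +1.2
Eliminate b (×85 and ×115, subtract): 4700·a = -146.50 → a = ∂z/∂x = -0.03117
Back-substitute: b = ∂z/∂y = +0.008617.
Steepest decrease is along −∇f = (+0.03117 E, -0.008617 N) → east.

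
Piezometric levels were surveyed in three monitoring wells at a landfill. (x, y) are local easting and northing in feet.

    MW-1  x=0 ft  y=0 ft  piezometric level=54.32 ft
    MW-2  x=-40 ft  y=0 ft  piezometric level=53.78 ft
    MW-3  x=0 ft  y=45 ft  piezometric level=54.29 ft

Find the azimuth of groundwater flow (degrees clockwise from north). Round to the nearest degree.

273°

∂h/∂x = (53.78 − 54.32) / (-40 − 0) = +0.01350
∂h/∂y = (54.29 − 54.32) / (45 − 0) = -0.0006667
Flow direction (−∇h) has components (-0.01350 E, +0.0006667 N).
Azimuth = atan2(E, N) = atan2(-0.01350, +0.0006667) = 272.8° ≈ 273°.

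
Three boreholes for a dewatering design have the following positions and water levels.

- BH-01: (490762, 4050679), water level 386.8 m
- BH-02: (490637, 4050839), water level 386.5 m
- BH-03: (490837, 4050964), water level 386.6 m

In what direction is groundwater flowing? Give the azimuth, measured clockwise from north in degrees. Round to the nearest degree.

With h = a·x + b·y + c and BH-01 as origin, the differences give:
  (-125)·a + 160·b = -0.3
  75·a + 285·b = -0.2
Eliminate b (×285 and ×160, subtract): -47625·a = -53.50 → a = ∂h/∂x = +0.001123
Back-substitute: b = ∂h/∂y = -0.0009974.
Flow direction (−∇h) has components (-0.001123 E, +0.0009974 N).
Azimuth = atan2(E, N) = atan2(-0.001123, +0.0009974) = 311.6° ≈ 312°.

312°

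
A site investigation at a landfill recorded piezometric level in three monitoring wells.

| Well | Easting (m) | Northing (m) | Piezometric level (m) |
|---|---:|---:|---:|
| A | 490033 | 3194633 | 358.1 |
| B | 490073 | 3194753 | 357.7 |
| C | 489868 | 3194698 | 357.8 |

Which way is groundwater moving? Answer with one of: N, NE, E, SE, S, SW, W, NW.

N

Taking A as reference: B−A = (40, 120, -0.4); C−A = (-165, 65, -0.3).
Solve a·Δx + b·Δy = Δh: det = 40·65 − (-165)·120 = 22400.
∂h/∂x = [(-0.4)·65 − (-0.3)·120] / 22400 = +0.0004464
∂h/∂y = [40·(-0.3) − (-165)·(-0.4)] / 22400 = -0.003482
Flow = −∇h = (-0.0004464 east, +0.003482 north), which points north.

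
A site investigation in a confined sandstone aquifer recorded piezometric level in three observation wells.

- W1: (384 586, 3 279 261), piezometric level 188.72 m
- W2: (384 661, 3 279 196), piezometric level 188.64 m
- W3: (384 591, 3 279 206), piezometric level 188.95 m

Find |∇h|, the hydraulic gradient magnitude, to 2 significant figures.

0.0069

Differences from W1: to W2 (Δx, Δy, Δh) = (75, -65, -0.08); to W3 = (5, -55, +0.23).
Solve a·Δx + b·Δy = Δh: det = 75·(-55) − 5·(-65) = -3800.
∂h/∂x = [(-0.08)·(-55) − (+0.23)·(-65)] / -3800 = -0.005092
∂h/∂y = [75·(+0.23) − 5·(-0.08)] / -3800 = -0.004645
|∇h| = √(-0.005092² + -0.004645²) = 0.006892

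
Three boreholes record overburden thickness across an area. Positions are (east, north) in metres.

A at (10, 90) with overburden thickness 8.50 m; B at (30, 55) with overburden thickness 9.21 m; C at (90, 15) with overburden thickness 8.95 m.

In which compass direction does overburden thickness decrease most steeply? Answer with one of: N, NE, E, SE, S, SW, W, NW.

NE

Taking A as reference: B−A = (20, -35, +0.71); C−A = (80, -75, +0.45).
Determinant of the coordinate differences = 20·(-75) − 80·(-35) = 1300.
∂d/∂x = [(+0.71)·(-75) − (+0.45)·(-35)] / 1300 = -0.02885
∂d/∂y = [20·(+0.45) − 80·(+0.71)] / 1300 = -0.03677
Steepest decrease is along −∇f = (+0.02885 E, +0.03677 N) → northeast.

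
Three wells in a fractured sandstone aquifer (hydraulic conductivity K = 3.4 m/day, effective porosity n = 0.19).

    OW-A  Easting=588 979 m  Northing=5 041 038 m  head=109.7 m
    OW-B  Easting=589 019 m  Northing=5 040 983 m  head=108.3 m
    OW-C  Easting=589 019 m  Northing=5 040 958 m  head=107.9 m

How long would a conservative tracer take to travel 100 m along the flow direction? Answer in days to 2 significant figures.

With h = a·x + b·y + c and OW-A as origin, the differences give:
  40·a + (-55)·b = -1.4
  40·a + (-80)·b = -1.8
Eliminate b (×(-80) and ×(-55), subtract): -1000·a = 13.00 → a = ∂h/∂x = -0.01300
Back-substitute: b = ∂h/∂y = +0.01600.
|∇h| = √(-0.01300² + 0.01600²) = 0.02062
Seepage velocity v = K·i/n = 3.4 × 0.02062 / 0.19 = 0.369 m/day.
t = 100 / 0.369 = 271 days.

270 days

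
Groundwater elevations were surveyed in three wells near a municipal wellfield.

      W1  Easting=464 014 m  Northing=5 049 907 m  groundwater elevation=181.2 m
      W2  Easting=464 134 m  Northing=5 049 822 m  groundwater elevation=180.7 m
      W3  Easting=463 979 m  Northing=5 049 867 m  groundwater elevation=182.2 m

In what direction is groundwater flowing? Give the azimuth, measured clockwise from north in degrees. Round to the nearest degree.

046°

Taking W1 as reference: W2−W1 = (120, -85, -0.5); W3−W1 = (-35, -40, +1.0).
Solve a·Δx + b·Δy = Δh: det = 120·(-40) − (-35)·(-85) = -7775.
∂h/∂x = [(-0.5)·(-40) − (+1.0)·(-85)] / -7775 = -0.01350
∂h/∂y = [120·(+1.0) − (-35)·(-0.5)] / -7775 = -0.01318
Flow direction (−∇h) has components (+0.01350 E, +0.01318 N).
Azimuth = atan2(E, N) = atan2(+0.01350, +0.01318) = 45.7° ≈ 046°.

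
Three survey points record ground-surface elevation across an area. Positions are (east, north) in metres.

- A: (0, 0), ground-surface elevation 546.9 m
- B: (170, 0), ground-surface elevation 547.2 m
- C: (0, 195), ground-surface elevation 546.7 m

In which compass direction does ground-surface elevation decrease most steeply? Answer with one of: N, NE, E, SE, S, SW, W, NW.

∂z/∂x = (547.2 − 546.9) / (170 − 0) = +0.001765
∂z/∂y = (546.7 − 546.9) / (195 − 0) = -0.001026
Steepest decrease is along −∇f = (-0.001765 E, +0.001026 N) → northwest.

NW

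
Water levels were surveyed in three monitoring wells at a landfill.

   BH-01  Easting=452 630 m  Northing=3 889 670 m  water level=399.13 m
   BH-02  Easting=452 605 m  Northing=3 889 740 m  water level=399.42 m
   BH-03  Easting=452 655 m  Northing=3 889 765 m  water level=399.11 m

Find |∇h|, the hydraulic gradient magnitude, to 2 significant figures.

Differences from BH-01: to BH-02 (Δx, Δy, Δh) = (-25, 70, +0.29); to BH-03 = (25, 95, -0.02).
Determinant of the coordinate differences = (-25)·95 − 25·70 = -4125.
∂h/∂x = [(+0.29)·95 − (-0.02)·70] / -4125 = -0.007018
∂h/∂y = [(-25)·(-0.02) − 25·(+0.29)] / -4125 = +0.001636
|∇h| = √(-0.007018² + 0.001636²) = 0.007206

0.0072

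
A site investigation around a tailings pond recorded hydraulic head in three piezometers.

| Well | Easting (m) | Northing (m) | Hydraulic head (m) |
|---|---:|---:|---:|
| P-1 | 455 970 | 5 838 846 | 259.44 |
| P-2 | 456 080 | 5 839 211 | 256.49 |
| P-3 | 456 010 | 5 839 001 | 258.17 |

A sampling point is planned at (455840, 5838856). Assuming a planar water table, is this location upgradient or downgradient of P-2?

With h = a·x + b·y + c and P-1 as origin, the differences give:
  110·a + 365·b = -2.95
  40·a + 155·b = -1.27
Eliminate b (×155 and ×365, subtract): 2450·a = 6.300 → a = ∂h/∂x = +0.002571
Back-substitute: b = ∂h/∂y = -0.008857.
Head at (455840, 5838856) = 259.44 + (+0.002571)·(-130) + (-0.008857)·(10) = 259.02 m.
That is higher than the 256.49 m at P-2, so the point is upgradient.

upgradient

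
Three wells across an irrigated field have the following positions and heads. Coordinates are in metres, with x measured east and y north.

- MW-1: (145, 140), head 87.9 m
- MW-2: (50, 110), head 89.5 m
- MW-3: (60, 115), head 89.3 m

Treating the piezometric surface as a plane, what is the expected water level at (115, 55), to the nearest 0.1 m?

89.7 m

Three-point gradient (reference MW-1): Δ to MW-2 = (-95, -30, +1.6), Δ to MW-3 = (-85, -25, +1.4).
∂h/∂x = -0.01143, ∂h/∂y = -0.01714 (det = -175).
h(115, 55) = 87.9 + (-0.01143)·(-30) + (-0.01714)·(-85) = 87.9 +0.343 +1.457 = 89.700 m.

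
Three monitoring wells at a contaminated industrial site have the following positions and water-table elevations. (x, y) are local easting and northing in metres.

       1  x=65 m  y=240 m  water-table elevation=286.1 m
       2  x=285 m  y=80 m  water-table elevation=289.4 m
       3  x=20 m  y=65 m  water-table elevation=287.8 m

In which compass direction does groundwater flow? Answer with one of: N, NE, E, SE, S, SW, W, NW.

Taking 1 as reference: 2−1 = (220, -160, +3.3); 3−1 = (-45, -175, +1.7).
Determinant of the coordinate differences = 220·(-175) − (-45)·(-160) = -45700.
∂h/∂x = [(+3.3)·(-175) − (+1.7)·(-160)] / -45700 = +0.006685
∂h/∂y = [220·(+1.7) − (-45)·(+3.3)] / -45700 = -0.01143
Flow = −∇h = (-0.006685 east, +0.01143 north), which points northwest.

NW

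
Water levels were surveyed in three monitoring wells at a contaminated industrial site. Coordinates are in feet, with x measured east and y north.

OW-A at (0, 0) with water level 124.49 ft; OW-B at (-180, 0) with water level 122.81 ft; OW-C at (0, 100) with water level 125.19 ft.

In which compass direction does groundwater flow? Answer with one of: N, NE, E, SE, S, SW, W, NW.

SW

∂h/∂x = (122.81 − 124.49) / (-180 − 0) = +0.009333
∂h/∂y = (125.19 − 124.49) / (100 − 0) = +0.007000
Flow = −∇h = (-0.009333 east, -0.007000 north), which points southwest.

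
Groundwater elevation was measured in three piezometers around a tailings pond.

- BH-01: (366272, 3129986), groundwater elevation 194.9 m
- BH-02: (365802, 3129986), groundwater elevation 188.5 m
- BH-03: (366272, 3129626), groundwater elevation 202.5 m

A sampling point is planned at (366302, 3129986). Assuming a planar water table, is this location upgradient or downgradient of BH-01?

upgradient

∂h/∂x = (188.5 − 194.9) / (365802 − 366272) = +0.01362
∂h/∂y = (202.5 − 194.9) / (3129626 − 3129986) = -0.02111
Head at (366302, 3129986) = 194.9 + (+0.01362)·(30) + (-0.02111)·(0) = 195.31 m.
That is higher than the 194.9 m at BH-01, so the point is upgradient.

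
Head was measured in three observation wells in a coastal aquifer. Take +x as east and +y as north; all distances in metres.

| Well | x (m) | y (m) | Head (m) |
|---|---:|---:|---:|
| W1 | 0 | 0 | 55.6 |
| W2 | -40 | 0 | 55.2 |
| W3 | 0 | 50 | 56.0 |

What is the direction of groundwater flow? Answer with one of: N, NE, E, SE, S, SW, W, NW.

∂h/∂x = (55.2 − 55.6) / (-40 − 0) = +0.010000
∂h/∂y = (56.0 − 55.6) / (50 − 0) = +0.008000
Flow = −∇h = (-0.010000 east, -0.008000 north), which points southwest.

SW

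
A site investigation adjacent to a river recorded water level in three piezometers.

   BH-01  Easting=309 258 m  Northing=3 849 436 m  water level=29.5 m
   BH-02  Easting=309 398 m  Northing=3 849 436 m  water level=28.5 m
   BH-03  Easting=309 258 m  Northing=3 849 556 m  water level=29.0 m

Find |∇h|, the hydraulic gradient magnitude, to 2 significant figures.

0.0083

∂h/∂x = (28.5 − 29.5) / (309398 − 309258) = -0.007143
∂h/∂y = (29.0 − 29.5) / (3849556 − 3849436) = -0.004167
|∇h| = √(-0.007143² + -0.004167²) = 0.00827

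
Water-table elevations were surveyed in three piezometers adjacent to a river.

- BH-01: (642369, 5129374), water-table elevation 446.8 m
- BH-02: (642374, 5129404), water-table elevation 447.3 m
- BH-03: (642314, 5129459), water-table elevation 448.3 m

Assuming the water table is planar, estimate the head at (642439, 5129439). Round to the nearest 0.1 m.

447.8 m

With h = a·x + b·y + c and BH-01 as origin, the differences give:
  5·a + 30·b = +0.5
  (-55)·a + 85·b = +1.5
Eliminate b (×85 and ×30, subtract): 2075·a = -2.50 → a = ∂h/∂x = -0.001205
Back-substitute: b = ∂h/∂y = +0.01687.
h(642439, 5129439) = 446.8 + (-0.001205)·(70) + (+0.01687)·(65) = 446.8 -0.084 +1.096 = 447.812 m.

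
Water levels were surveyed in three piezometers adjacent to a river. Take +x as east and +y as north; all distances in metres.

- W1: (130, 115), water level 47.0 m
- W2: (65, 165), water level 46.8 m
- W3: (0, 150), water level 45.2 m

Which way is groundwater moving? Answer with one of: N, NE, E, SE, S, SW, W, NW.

SW

With h = a·x + b·y + c and W1 as origin, the differences give:
  (-65)·a + 50·b = -0.2
  (-130)·a + 35·b = -1.8
Eliminate b (×35 and ×50, subtract): 4225·a = 83.00 → a = ∂h/∂x = +0.01964
Back-substitute: b = ∂h/∂y = +0.02154.
Flow = −∇h = (-0.01964 east, -0.02154 north), which points southwest.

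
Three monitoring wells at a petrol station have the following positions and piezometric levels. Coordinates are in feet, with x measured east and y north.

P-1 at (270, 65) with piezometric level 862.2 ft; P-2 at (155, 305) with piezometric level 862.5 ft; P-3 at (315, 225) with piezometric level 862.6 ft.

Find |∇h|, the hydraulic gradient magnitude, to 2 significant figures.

0.0026

Differences from P-1: to P-2 (Δx, Δy, Δh) = (-115, 240, +0.3); to P-3 = (45, 160, +0.4).
Solve a·Δx + b·Δy = Δh: det = (-115)·160 − 45·240 = -29200.
∂h/∂x = [(+0.3)·160 − (+0.4)·240] / -29200 = +0.001644
∂h/∂y = [(-115)·(+0.4) − 45·(+0.3)] / -29200 = +0.002038
|∇h| = √(0.001644² + 0.002038²) = 0.002618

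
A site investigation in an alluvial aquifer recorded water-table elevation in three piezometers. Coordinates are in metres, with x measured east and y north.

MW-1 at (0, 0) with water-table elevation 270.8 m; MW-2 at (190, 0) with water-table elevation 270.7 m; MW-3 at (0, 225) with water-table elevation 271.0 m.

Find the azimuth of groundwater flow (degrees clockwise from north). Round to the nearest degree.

149°

∂h/∂x = (270.7 − 270.8) / (190 − 0) = -0.0005263
∂h/∂y = (271.0 − 270.8) / (225 − 0) = +0.0008889
Flow direction (−∇h) has components (+0.0005263 E, -0.0008889 N).
Azimuth = atan2(E, N) = atan2(+0.0005263, -0.0008889) = 149.4° ≈ 149°.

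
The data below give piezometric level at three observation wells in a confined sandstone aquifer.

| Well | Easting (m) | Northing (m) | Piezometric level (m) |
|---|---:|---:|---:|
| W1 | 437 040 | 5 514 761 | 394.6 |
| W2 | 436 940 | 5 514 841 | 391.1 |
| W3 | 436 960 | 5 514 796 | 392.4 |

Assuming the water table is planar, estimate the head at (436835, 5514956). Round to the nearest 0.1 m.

386.8 m

With h = a·x + b·y + c and W1 as origin, the differences give:
  (-100)·a + 80·b = -3.5
  (-80)·a + 35·b = -2.2
Eliminate b (×35 and ×80, subtract): 2900·a = 53.50 → a = ∂h/∂x = +0.01845
Back-substitute: b = ∂h/∂y = -0.02069.
h(436835, 5514956) = 394.6 + (+0.01845)·(-205) + (-0.02069)·(195) = 394.6 -3.782 -4.034 = 386.784 m.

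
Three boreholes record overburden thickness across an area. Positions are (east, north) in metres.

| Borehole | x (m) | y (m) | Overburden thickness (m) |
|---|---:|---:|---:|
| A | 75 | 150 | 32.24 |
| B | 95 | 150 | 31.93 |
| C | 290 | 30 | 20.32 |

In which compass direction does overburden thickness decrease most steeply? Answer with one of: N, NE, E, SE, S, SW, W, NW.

Differences from A: to B (Δx, Δy, Δh) = (20, 0, -0.31); to C = (215, -120, -11.92).
Determinant of the coordinate differences = 20·(-120) − 215·0 = -2400.
∂d/∂x = [(-0.31)·(-120) − (-11.92)·0] / -2400 = -0.01550
∂d/∂y = [20·(-11.92) − 215·(-0.31)] / -2400 = +0.07156
Steepest decrease is along −∇f = (+0.01550 E, -0.07156 N) → south.

S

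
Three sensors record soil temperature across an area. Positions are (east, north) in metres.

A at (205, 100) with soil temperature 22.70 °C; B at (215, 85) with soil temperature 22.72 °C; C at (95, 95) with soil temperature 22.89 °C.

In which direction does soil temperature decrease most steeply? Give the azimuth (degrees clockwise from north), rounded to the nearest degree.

034°

Differences from A: to B (Δx, Δy, Δh) = (10, -15, +0.02); to C = (-110, -5, +0.19).
Determinant of the coordinate differences = 10·(-5) − (-110)·(-15) = -1700.
∂T/∂x = [(+0.02)·(-5) − (+0.19)·(-15)] / -1700 = -0.001618
∂T/∂y = [10·(+0.19) − (-110)·(+0.02)] / -1700 = -0.002412
Steepest decrease is along −∇f: components (+0.001618 E, +0.002412 N).
Azimuth = atan2(+0.001618, +0.002412) = 33.9° ≈ 034°.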